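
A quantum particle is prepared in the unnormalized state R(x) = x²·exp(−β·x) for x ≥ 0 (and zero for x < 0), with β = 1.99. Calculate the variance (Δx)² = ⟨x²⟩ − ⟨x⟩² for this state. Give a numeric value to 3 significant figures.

Compute ⟨x⟩ and ⟨x²⟩ separately, then (Δx)² = ⟨x²⟩ − ⟨x⟩².
Every integrand reduces to terms xʲ·e^(−2βx) on [0, ∞); use ∫₀^∞ xʲ·e^(−2βx) dx = j!/(2β)^(j+1).
Normalization: ∫|R|² dx = 0.024032.
⟨x⟩ = 1.2563 and ⟨x²⟩ = 1.8939.
(Δx)² = 1.8939 − (1.2563)² = 0.31565.

0.316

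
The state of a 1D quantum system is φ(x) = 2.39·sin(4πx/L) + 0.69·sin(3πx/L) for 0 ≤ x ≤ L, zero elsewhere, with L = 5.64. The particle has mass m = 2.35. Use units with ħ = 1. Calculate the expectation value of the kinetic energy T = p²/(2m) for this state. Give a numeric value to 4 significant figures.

1.021

T = −(ħ²/2m) d²/dx², so ⟨T⟩ = −(ħ²/2m) ∫ φ*·φ'' dx / ∫|φ|² dx; with m = 2.35.
d²/dx² sin(jπx/L) = −(jπ/L)²·sin(jπx/L); on 0 ≤ x ≤ L, ∫sin²(jπx/L) dx = L/2 and ∫sin(jπx/L)·sin(lπx/L) dx = 0 for j ≠ l, so only diagonal terms survive in ∫|φ|² and ∫φ·φ″; ∫φ·φ′ dx = [φ²/2] between the walls = 0.
State is unnormalized: ∫|φ|² dx = 17.451, and ∫φ*·(−ħ²/2m · φ'') dx = 17.812, so ⟨T⟩ = 17.812 / 17.451.
⟨T⟩ = 1.0207.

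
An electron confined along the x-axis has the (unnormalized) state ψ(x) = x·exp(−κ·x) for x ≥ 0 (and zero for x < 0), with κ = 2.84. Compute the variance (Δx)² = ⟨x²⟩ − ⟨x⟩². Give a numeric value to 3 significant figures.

Compute ⟨x⟩ and ⟨x²⟩ separately, then (Δx)² = ⟨x²⟩ − ⟨x⟩².
Every integrand reduces to terms xʲ·e^(−2κx) on [0, ∞); use ∫₀^∞ xʲ·e^(−2κx) dx = j!/(2κ)^(j+1).
Normalization: ∫|ψ|² dx = 0.010914.
⟨x⟩ = 0.52817 and ⟨x²⟩ = 0.37195.
(Δx)² = 0.37195 − (0.52817)² = 0.092988.

0.0930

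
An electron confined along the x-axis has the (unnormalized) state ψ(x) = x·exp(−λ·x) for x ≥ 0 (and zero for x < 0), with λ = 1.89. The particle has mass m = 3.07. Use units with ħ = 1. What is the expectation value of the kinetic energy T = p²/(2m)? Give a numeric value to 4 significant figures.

T = −(ħ²/2m) d²/dx², so ⟨T⟩ = −(ħ²/2m) ∫ ψ*·ψ'' dx / ∫|ψ|² dx; with m = 3.07.
Differentiate x·exp(−λ·x) with the product rule; every integrand then reduces to terms xʲ·e^(−2λx) on [0, ∞), with ∫₀^∞ xʲ·e^(−2λx) dx = j!/(2λ)^(j+1).
State is unnormalized: ∫|ψ|² dx = 0.037030, and ∫ψ*·(−ħ²/2m · ψ'') dx = 0.021543, so ⟨T⟩ = 0.021543 / 0.037030.
⟨T⟩ = 0.58178.

0.5818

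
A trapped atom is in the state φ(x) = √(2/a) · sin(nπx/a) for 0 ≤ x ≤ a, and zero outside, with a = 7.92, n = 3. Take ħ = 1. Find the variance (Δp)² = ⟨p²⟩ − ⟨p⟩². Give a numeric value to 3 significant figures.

1.42

Compute ⟨p⟩ and ⟨p²⟩ separately; (Δp)² = ⟨p²⟩ − ⟨p⟩².
d/dx sin(nπx/a) = (nπ/a)·cos(nπx/a) and d²/dx² sin(nπx/a) = −(nπ/a)²·sin(nπx/a); on 0 ≤ x ≤ a, ∫sin²(nπx/a) dx = a/2 and ∫sin(nπx/a)·cos(nπx/a) dx = 0.
⟨p⟩ = 0.0000 and ⟨p²⟩ = 1.4161.
(Δp)² = 1.4161 − (0.0000)² = 1.4161.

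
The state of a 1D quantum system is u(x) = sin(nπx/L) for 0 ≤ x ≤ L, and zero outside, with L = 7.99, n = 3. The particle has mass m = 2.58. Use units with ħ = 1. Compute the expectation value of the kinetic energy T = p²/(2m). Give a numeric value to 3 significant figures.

0.270

T = −(ħ²/2m) d²/dx², so ⟨T⟩ = −(ħ²/2m) ∫ u*·u'' dx / ∫|u|² dx; with m = 2.58.
d/dx sin(nπx/L) = (nπ/L)·cos(nπx/L) and d²/dx² sin(nπx/L) = −(nπ/L)²·sin(nπx/L); on 0 ≤ x ≤ L, ∫sin²(nπx/L) dx = L/2 and ∫sin(nπx/L)·cos(nπx/L) dx = 0.
State is unnormalized: ∫|u|² dx = 3.9950, and ∫u*·(−ħ²/2m · u'') dx = 1.0772, so ⟨T⟩ = 1.0772 / 3.9950.
⟨T⟩ = 0.26965.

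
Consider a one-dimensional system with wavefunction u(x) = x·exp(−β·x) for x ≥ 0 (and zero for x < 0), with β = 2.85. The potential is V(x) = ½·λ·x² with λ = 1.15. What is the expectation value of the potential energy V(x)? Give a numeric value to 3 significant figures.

0.212

⟨V⟩ = ∫ V(x)·|u|² dx / ∫|u|² dx.
Every integrand reduces to terms xʲ·e^(−2βx) on [0, ∞); use ∫₀^∞ xʲ·e^(−2βx) dx = j!/(2β)^(j+1).
State is unnormalized: ∫|u|² dx = 0.010800, and ∫u*·V(x)·u dx = 0.0022935, so ⟨V⟩ = 0.0022935 / 0.010800.
⟨V⟩ = 0.21237.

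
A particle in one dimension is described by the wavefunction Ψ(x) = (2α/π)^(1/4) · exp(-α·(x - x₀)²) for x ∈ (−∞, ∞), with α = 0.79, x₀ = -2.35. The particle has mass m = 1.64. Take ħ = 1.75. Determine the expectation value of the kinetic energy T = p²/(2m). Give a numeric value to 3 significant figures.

0.738

T = −(ħ²/2m) d²/dx², so ⟨T⟩ = −(ħ²/2m) ∫ Ψ*·Ψ'' dx; with m = 1.64.
Gaussian moments (u = x − x₀): ∫u^(2j)·e^(−2αu²) du = (2j−1)!!/(4α)^j · √(π/(2α)), odd powers integrate to 0; here √(π/(2α)) = 1.4101. Derivatives: d/dx e^(−αu²) = −2αu·e^(−αu²), d²/dx² e^(−αu²) = (4α²u² − 2α)·e^(−αu²).
⟨T⟩ = 0.73761.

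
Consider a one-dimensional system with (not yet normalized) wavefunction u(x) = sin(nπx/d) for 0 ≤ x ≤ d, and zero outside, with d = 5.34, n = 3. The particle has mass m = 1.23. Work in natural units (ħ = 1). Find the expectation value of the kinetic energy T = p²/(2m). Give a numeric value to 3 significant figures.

1.27

T = −(ħ²/2m) d²/dx², so ⟨T⟩ = −(ħ²/2m) ∫ u*·u'' dx / ∫|u|² dx; with m = 1.23.
d/dx sin(nπx/d) = (nπ/d)·cos(nπx/d) and d²/dx² sin(nπx/d) = −(nπ/d)²·sin(nπx/d); on 0 ≤ x ≤ d, ∫sin²(nπx/d) dx = d/2 and ∫sin(nπx/d)·cos(nπx/d) dx = 0.
State is unnormalized: ∫|u|² dx = 2.6700, and ∫u*·(−ħ²/2m · u'') dx = 3.3809, so ⟨T⟩ = 3.3809 / 2.6700.
⟨T⟩ = 1.2663.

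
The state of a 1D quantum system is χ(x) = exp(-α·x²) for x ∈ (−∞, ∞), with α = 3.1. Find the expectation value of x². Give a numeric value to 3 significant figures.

0.0806

⟨x²⟩ = ∫ x²·|χ|² dx / ∫|χ|² dx (integrals over the domain).
Gaussian moments: ∫x^(2j)·e^(−2αx²) dx = (2j−1)!!/(4α)^j · √(π/(2α)), odd powers integrate to 0; here √(π/(2α)) = 0.71183.
State is unnormalized: ∫|χ|² dx = 0.71183, and ∫χ*·x²·χ dx = 0.057406, so ⟨x²⟩ = 0.057406 / 0.71183.
⟨x²⟩ = 0.080645.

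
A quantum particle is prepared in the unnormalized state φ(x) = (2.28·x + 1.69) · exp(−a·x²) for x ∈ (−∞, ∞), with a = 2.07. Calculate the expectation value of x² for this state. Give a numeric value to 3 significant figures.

0.164

⟨x²⟩ = ∫ x²·|φ|² dx / ∫|φ|² dx (integrals over the domain).
Expand each integrand as polynomial × e^(−2ax²) and use ∫x^(2j)·e^(−2ax²) dx = (2j−1)!!/(4a)^j · √(π/(2a)), odd powers → 0; here √(π/(2a)) = 0.87111.
State is unnormalized: ∫|φ|² dx = 3.0349, and ∫φ*·x²·φ dx = 0.49864, so ⟨x²⟩ = 0.49864 / 3.0349.
⟨x²⟩ = 0.16430.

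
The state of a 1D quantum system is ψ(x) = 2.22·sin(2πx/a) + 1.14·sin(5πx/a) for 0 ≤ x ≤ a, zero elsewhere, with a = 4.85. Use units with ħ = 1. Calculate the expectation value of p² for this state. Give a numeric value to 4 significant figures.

p² ψ = −ħ² d²ψ/dx²; ⟨p²⟩ = −ħ² ∫ ψ*·ψ'' dx / ∫|ψ|² dx.
d²/dx² sin(jπx/a) = −(jπ/a)²·sin(jπx/a); on 0 ≤ x ≤ a, ∫sin²(jπx/a) dx = a/2 and ∫sin(jπx/a)·sin(lπx/a) dx = 0 for j ≠ l, so only diagonal terms survive in ∫|ψ|² and ∫ψ·ψ″; ∫ψ·ψ′ dx = [ψ²/2] between the walls = 0.
State is unnormalized: ∫|ψ|² dx = 15.103, and ∫ψ*·(−ħ² ψ'') dx = 53.116, so ⟨p²⟩ = 53.116 / 15.103.
⟨p²⟩ = 3.5170.

3.517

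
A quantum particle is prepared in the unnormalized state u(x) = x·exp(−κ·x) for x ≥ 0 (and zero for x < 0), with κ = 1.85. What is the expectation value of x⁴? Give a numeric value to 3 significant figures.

1.92

⟨x⁴⟩ = ∫ x⁴·|u|² dx / ∫|u|² dx (integrals over the domain).
Every integrand reduces to terms xʲ·e^(−2κx) on [0, ∞); use ∫₀^∞ xʲ·e^(−2κx) dx = j!/(2κ)^(j+1).
State is unnormalized: ∫|u|² dx = 0.039484, and ∫u*·x⁴·u dx = 0.075844, so ⟨x⁴⟩ = 0.075844 / 0.039484.
⟨x⁴⟩ = 1.9209.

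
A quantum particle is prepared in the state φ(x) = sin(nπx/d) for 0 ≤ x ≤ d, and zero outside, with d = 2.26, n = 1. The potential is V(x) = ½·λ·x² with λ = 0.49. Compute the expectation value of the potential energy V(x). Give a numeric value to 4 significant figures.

⟨V⟩ = ∫ V(x)·|φ|² dx / ∫|φ|² dx.
With sin²θ = (1 − cos2θ)/2 on 0 ≤ x ≤ d: ∫sin²(nπx/d) dx = d/2, ∫x·sin²(nπx/d) dx = d²/4, ∫x²·sin²(nπx/d) dx = d³·(1/6 − 1/(4n²π²)); higher powers xᵏ the same way, integrating xᵏ·cos(2nπx/d) by parts.
State is unnormalized: ∫|φ|² dx = 1.1300, and ∫φ*·V(x)·φ dx = 0.39971, so ⟨V⟩ = 0.39971 / 1.1300.
⟨V⟩ = 0.35373.

0.3537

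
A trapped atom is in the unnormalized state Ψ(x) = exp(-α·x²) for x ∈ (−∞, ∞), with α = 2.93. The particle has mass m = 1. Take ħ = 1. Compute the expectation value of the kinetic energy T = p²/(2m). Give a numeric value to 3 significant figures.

T = −(ħ²/2m) d²/dx², so ⟨T⟩ = −(ħ²/2m) ∫ Ψ*·Ψ'' dx / ∫|Ψ|² dx; with m = 1.
Gaussian moments: ∫x^(2j)·e^(−2αx²) dx = (2j−1)!!/(4α)^j · √(π/(2α)), odd powers integrate to 0; here √(π/(2α)) = 0.73219. Derivatives: d/dx e^(−αx²) = −2αx·e^(−αx²), d²/dx² e^(−αx²) = (4α²x² − 2α)·e^(−αx²).
State is unnormalized: ∫|Ψ|² dx = 0.73219, and ∫Ψ*·(−ħ²/2m · Ψ'') dx = 1.0727, so ⟨T⟩ = 1.0727 / 0.73219.
⟨T⟩ = 1.4650.

1.47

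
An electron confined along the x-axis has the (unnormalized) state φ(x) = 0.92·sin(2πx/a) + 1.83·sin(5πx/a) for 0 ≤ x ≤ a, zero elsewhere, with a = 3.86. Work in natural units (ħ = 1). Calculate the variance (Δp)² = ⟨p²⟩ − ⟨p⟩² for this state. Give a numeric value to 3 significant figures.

Compute ⟨p⟩ and ⟨p²⟩ separately; (Δp)² = ⟨p²⟩ − ⟨p⟩².
d²/dx² sin(jπx/a) = −(jπ/a)²·sin(jπx/a); on 0 ≤ x ≤ a, ∫sin²(jπx/a) dx = a/2 and ∫sin(jπx/a)·sin(lπx/a) dx = 0 for j ≠ l, so only diagonal terms survive in ∫|φ|² and ∫φ·φ″; ∫φ·φ′ dx = [φ²/2] between the walls = 0.
Normalization: ∫|φ|² dx = 8.0969.
⟨p⟩ = 0.0000 and ⟨p²⟩ = 13.754.
(Δp)² = 13.754 − (0.0000)² = 13.754.

13.8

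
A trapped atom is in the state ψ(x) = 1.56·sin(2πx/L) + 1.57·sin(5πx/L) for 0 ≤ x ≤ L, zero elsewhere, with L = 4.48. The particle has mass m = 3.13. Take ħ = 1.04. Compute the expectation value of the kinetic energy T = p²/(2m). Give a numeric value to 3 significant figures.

T = −(ħ²/2m) d²/dx², so ⟨T⟩ = −(ħ²/2m) ∫ ψ*·ψ'' dx / ∫|ψ|² dx; with m = 3.13.
d²/dx² sin(jπx/L) = −(jπ/L)²·sin(jπx/L); on 0 ≤ x ≤ L, ∫sin²(jπx/L) dx = L/2 and ∫sin(jπx/L)·sin(lπx/L) dx = 0 for j ≠ l, so only diagonal terms survive in ∫|ψ|² and ∫ψ·ψ″; ∫ψ·ψ′ dx = [ψ²/2] between the walls = 0.
State is unnormalized: ∫|ψ|² dx = 10.973, and ∫ψ*·(−ħ²/2m · ψ'') dx = 13.581, so ⟨T⟩ = 13.581 / 10.973.
⟨T⟩ = 1.2377.

1.24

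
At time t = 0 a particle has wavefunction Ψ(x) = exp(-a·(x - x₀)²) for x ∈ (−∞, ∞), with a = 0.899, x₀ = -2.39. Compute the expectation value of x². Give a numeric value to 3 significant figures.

⟨x²⟩ = ∫ x²·|Ψ|² dx / ∫|Ψ|² dx (integrals over the domain).
Gaussian moments (u = x − x₀): ∫u^(2j)·e^(−2au²) du = (2j−1)!!/(4a)^j · √(π/(2a)), odd powers integrate to 0; here √(π/(2a)) = 1.3218.
State is unnormalized: ∫|Ψ|² dx = 1.3218, and ∫Ψ*·x²·Ψ dx = 7.9181, so ⟨x²⟩ = 7.9181 / 1.3218.
⟨x²⟩ = 5.9902.

5.99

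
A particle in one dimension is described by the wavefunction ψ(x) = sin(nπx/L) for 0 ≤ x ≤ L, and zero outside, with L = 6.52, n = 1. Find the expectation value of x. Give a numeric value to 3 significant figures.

⟨x⟩ = ∫ x·|ψ|² dx / ∫|ψ|² dx (integrals over the domain).
With sin²θ = (1 − cos2θ)/2 on 0 ≤ x ≤ L: ∫sin²(nπx/L) dx = L/2, ∫x·sin²(nπx/L) dx = L²/4, ∫x²·sin²(nπx/L) dx = L³·(1/6 − 1/(4n²π²)); higher powers xᵏ the same way, integrating xᵏ·cos(2nπx/L) by parts.
State is unnormalized: ∫|ψ|² dx = 3.2600, and ∫ψ*·x·ψ dx = 10.628, so ⟨x⟩ = 10.628 / 3.2600.
⟨x⟩ = 3.2600.

3.26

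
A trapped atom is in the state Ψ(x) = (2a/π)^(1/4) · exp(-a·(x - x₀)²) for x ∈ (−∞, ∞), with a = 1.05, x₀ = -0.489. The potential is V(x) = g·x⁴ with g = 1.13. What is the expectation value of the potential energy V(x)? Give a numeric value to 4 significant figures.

⟨V⟩ = ∫ V(x)·|Ψ|² dx.
Gaussian moments (u = x − x₀): ∫u^(2j)·e^(−2au²) du = (2j−1)!!/(4a)^j · √(π/(2a)), odd powers integrate to 0; here √(π/(2a)) = 1.2231.
⟨V⟩ = 0.64280.

0.6428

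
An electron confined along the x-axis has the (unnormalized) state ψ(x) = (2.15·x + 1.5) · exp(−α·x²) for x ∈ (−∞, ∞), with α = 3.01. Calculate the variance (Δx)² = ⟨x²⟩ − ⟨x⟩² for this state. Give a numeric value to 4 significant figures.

Compute ⟨x⟩ and ⟨x²⟩ separately, then (Δx)² = ⟨x²⟩ − ⟨x⟩².
Expand each integrand as polynomial × e^(−2αx²) and use ∫x^(2j)·e^(−2αx²) dx = (2j−1)!!/(4α)^j · √(π/(2α)), odd powers → 0; here √(π/(2α)) = 0.72240.
Normalization: ∫|ψ|² dx = 1.9027.
⟨x⟩ = 0.20339 and ⟨x²⟩ = 0.10727.
(Δx)² = 0.10727 − (0.20339)² = 0.065902.

0.06590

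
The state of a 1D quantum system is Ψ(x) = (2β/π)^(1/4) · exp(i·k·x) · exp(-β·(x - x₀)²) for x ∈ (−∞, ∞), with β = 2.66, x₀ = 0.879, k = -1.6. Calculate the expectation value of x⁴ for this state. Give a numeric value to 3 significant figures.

⟨x⁴⟩ = ∫ x⁴·|Ψ|² dx (integrals over the domain).
Gaussian moments (u = x − x₀): ∫u^(2j)·e^(−2βu²) du = (2j−1)!!/(4β)^j · √(π/(2β)), odd powers integrate to 0; here √(π/(2β)) = 0.76846.
⟨x⁴⟩ = 1.0592.

1.06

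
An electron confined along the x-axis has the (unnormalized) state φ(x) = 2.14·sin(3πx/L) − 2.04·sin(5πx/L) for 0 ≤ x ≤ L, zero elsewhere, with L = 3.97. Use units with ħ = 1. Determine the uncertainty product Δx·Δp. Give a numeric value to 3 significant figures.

Δx = √(⟨x²⟩−⟨x⟩²), Δp = √(⟨p²⟩−⟨p⟩²).
On 0 ≤ x ≤ L (j ≠ l): ∫sin²(jπx/L) dx = L/2, ∫sin(jπx/L)·sin(lπx/L) dx = 0; diagonal moments ∫x·sin²(jπx/L) dx = L²/4, ∫x²·sin²(jπx/L) dx = L³·(1/6 − 1/(4j²π²)); cross terms ∫x·sin(jπx/L)·sin(lπx/L) dx = 0 for j + l even and −4jlL²/(π²(j² − l²)²) for j + l odd, ∫x²·sin(jπx/L)·sin(lπx/L) dx = (−1)^(j+l)·4jlL³/(π²(j² − l²)²); higher powers the same way via product-to-sum and parts. d²/dx² sin(jπx/L) = −(jπ/L)²·sin(jπx/L); on 0 ≤ x ≤ L, ∫sin²(jπx/L) dx = L/2 and ∫sin(jπx/L)·sin(lπx/L) dx = 0 for j ≠ l, so only diagonal terms survive in ∫|φ|² and ∫φ·φ″; ∫φ·φ′ dx = [φ²/2] between the walls = 0.
Normalization: ∫|φ|² dx = 17.351.
⟨x⟩ = 1.9850, ⟨x²⟩ = 4.4443 ⇒ Δx = 0.70995.
⟨p⟩ = 0.0000, ⟨p²⟩ = 10.406 ⇒ Δp = 3.2258.
Δx·Δp = 2.2902.

2.29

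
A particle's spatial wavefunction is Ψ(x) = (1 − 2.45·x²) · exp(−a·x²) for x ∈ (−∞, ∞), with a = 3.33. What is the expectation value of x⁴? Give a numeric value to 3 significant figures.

0.00795

⟨x⁴⟩ = ∫ x⁴·|Ψ|² dx / ∫|Ψ|² dx (integrals over the domain).
Expand each integrand as polynomial × e^(−2ax²) and use ∫x^(2j)·e^(−2ax²) dx = (2j−1)!!/(4a)^j · √(π/(2a)), odd powers → 0; here √(π/(2a)) = 0.68681.
State is unnormalized: ∫|Ψ|² dx = 0.50386, and ∫Ψ*·x⁴·Ψ dx = 0.0040039, so ⟨x⁴⟩ = 0.0040039 / 0.50386.
⟨x⁴⟩ = 0.0079463.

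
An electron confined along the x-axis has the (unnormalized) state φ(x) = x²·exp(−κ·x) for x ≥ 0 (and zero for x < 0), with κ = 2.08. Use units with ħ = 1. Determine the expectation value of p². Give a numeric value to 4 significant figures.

1.442

p² φ = −ħ² d²φ/dx²; ⟨p²⟩ = −ħ² ∫ φ*·φ'' dx / ∫|φ|² dx.
Differentiate x²·exp(−κ·x) with the product rule; every integrand then reduces to terms xʲ·e^(−2κx) on [0, ∞), with ∫₀^∞ xʲ·e^(−2κx) dx = j!/(2κ)^(j+1).
State is unnormalized: ∫|φ|² dx = 0.019264, and ∫φ*·(−ħ² φ'') dx = 0.027781, so ⟨p²⟩ = 0.027781 / 0.019264.
⟨p²⟩ = 1.4421.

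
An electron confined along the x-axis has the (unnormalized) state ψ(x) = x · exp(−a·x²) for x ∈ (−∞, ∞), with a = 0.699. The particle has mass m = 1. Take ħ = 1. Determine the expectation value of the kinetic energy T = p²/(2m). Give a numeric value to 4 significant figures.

T = −(ħ²/2m) d²/dx², so ⟨T⟩ = −(ħ²/2m) ∫ ψ*·ψ'' dx / ∫|ψ|² dx; with m = 1.
Expand each integrand as polynomial × e^(−2ax²) and use ∫x^(2j)·e^(−2ax²) dx = (2j−1)!!/(4a)^j · √(π/(2a)), odd powers → 0; here √(π/(2a)) = 1.4991. Differentiate with the product rule, d/dx e^(−ax²) = −2ax·e^(−ax²).
State is unnormalized: ∫|ψ|² dx = 0.53615, and ∫ψ*·(−ħ²/2m · ψ'') dx = 0.56215, so ⟨T⟩ = 0.56215 / 0.53615.
⟨T⟩ = 1.0485.

1.049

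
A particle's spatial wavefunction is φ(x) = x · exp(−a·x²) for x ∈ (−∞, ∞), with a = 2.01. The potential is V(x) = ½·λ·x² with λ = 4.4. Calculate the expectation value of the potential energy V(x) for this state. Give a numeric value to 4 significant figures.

⟨V⟩ = ∫ V(x)·|φ|² dx / ∫|φ|² dx.
Expand each integrand as polynomial × e^(−2ax²) and use ∫x^(2j)·e^(−2ax²) dx = (2j−1)!!/(4a)^j · √(π/(2a)), odd powers → 0; here √(π/(2a)) = 0.88402.
State is unnormalized: ∫|φ|² dx = 0.10995, and ∫φ*·V(x)·φ dx = 0.090260, so ⟨V⟩ = 0.090260 / 0.10995.
⟨V⟩ = 0.82090.

0.8209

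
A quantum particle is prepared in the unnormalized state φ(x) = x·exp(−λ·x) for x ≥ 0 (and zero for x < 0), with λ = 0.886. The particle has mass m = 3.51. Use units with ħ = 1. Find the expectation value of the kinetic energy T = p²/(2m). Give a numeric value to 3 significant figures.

T = −(ħ²/2m) d²/dx², so ⟨T⟩ = −(ħ²/2m) ∫ φ*·φ'' dx / ∫|φ|² dx; with m = 3.51.
Differentiate x·exp(−λ·x) with the product rule; every integrand then reduces to terms xʲ·e^(−2λx) on [0, ∞), with ∫₀^∞ xʲ·e^(−2λx) dx = j!/(2λ)^(j+1).
State is unnormalized: ∫|φ|² dx = 0.35945, and ∫φ*·(−ħ²/2m · φ'') dx = 0.040195, so ⟨T⟩ = 0.040195 / 0.35945.
⟨T⟩ = 0.11182.

0.112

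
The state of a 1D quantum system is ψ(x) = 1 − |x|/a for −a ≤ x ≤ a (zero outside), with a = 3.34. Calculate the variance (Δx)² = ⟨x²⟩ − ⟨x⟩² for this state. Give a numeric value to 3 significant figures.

1.12

Compute ⟨x⟩ and ⟨x²⟩ separately, then (Δx)² = ⟨x²⟩ − ⟨x⟩².
ψ is even, so ∫ over [−a, a] = 2∫₀ᵃ with ψ = 1 − x/a there: ∫₀ᵃ (1 − x/a)² dx = a/3, ∫₀ᵃ x²(1 − x/a)² dx = a³/30, ∫₀ᵃ x⁴(1 − x/a)² dx = a⁵/105.
Normalization: ∫|ψ|² dx = 2.2267.
⟨x⟩ = 0.0000 and ⟨x²⟩ = 1.1156.
(Δx)² = 1.1156 − (0.0000)² = 1.1156.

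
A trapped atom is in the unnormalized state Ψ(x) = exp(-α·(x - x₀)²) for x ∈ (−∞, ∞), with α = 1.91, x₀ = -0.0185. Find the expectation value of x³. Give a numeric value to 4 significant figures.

⟨x³⟩ = ∫ x³·|Ψ|² dx / ∫|Ψ|² dx (integrals over the domain).
Gaussian moments (u = x − x₀): ∫u^(2j)·e^(−2αu²) du = (2j−1)!!/(4α)^j · √(π/(2α)), odd powers integrate to 0; here √(π/(2α)) = 0.90687.
State is unnormalized: ∫|Ψ|² dx = 0.90687, and ∫Ψ*·x³·Ψ dx = -0.0065936, so ⟨x³⟩ = -0.0065936 / 0.90687.
⟨x³⟩ = -0.0072707.

-0.007271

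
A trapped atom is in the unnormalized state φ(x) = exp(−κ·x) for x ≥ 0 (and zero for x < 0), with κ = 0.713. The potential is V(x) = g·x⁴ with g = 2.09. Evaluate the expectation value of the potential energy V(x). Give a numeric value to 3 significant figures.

⟨V⟩ = ∫ V(x)·|φ|² dx / ∫|φ|² dx.
Every integrand reduces to terms xʲ·e^(−2κx) on [0, ∞); use ∫₀^∞ xʲ·e^(−2κx) dx = j!/(2κ)^(j+1).
State is unnormalized: ∫|φ|² dx = 0.70126, and ∫φ*·V(x)·φ dx = 8.5067, so ⟨V⟩ = 8.5067 / 0.70126.
⟨V⟩ = 12.131.

12.1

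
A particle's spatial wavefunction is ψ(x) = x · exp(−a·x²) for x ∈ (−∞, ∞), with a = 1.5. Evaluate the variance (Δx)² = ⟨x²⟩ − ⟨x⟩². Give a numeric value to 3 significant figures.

0.500

Compute ⟨x⟩ and ⟨x²⟩ separately, then (Δx)² = ⟨x²⟩ − ⟨x⟩².
Expand each integrand as polynomial × e^(−2ax²) and use ∫x^(2j)·e^(−2ax²) dx = (2j−1)!!/(4a)^j · √(π/(2a)), odd powers → 0; here √(π/(2a)) = 1.0233.
Normalization: ∫|ψ|² dx = 0.17055.
⟨x⟩ = 0.0000 and ⟨x²⟩ = 0.50000.
(Δx)² = 0.50000 − (0.0000)² = 0.50000.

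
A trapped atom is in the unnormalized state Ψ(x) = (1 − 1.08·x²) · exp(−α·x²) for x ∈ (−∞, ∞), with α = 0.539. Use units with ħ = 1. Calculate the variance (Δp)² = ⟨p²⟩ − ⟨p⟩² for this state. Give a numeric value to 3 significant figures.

2.70

Compute ⟨p⟩ and ⟨p²⟩ separately; (Δp)² = ⟨p²⟩ − ⟨p⟩².
Expand each integrand as polynomial × e^(−2αx²) and use ∫x^(2j)·e^(−2αx²) dx = (2j−1)!!/(4α)^j · √(π/(2α)), odd powers → 0; here √(π/(2α)) = 1.7071. Differentiate with the product rule, d/dx e^(−αx²) = −2αx·e^(−αx²).
Normalization: ∫|Ψ|² dx = 1.2819.
⟨p⟩ = 0.0000 and ⟨p²⟩ = 2.6977.
(Δp)² = 2.6977 − (0.0000)² = 2.6977.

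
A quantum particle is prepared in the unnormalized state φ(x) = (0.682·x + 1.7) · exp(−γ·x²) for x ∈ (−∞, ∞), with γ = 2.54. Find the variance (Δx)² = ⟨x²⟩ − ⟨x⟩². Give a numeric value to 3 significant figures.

0.0955

Compute ⟨x⟩ and ⟨x²⟩ separately, then (Δx)² = ⟨x²⟩ − ⟨x⟩².
Expand each integrand as polynomial × e^(−2γx²) and use ∫x^(2j)·e^(−2γx²) dx = (2j−1)!!/(4γ)^j · √(π/(2γ)), odd powers → 0; here √(π/(2γ)) = 0.78640.
Normalization: ∫|φ|² dx = 2.3087.
⟨x⟩ = 0.077740 and ⟨x²⟩ = 0.10149.
(Δx)² = 0.10149 − (0.077740)² = 0.095451.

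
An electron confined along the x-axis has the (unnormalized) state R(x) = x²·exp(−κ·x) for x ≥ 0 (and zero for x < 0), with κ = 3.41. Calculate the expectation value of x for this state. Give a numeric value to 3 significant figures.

0.733

⟨x⟩ = ∫ x·|R|² dx / ∫|R|² dx (integrals over the domain).
Every integrand reduces to terms xʲ·e^(−2κx) on [0, ∞); use ∫₀^∞ xʲ·e^(−2κx) dx = j!/(2κ)^(j+1).
State is unnormalized: ∫|R|² dx = 0.0016266, and ∫R*·x·R dx = 0.0011925, so ⟨x⟩ = 0.0011925 / 0.0016266.
⟨x⟩ = 0.73314.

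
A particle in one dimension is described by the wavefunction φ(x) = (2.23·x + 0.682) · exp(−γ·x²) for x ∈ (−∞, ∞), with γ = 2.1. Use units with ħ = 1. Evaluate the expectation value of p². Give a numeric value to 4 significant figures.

4.452

p² φ = −ħ² d²φ/dx²; ⟨p²⟩ = −ħ² ∫ φ*·φ'' dx / ∫|φ|² dx.
Expand each integrand as polynomial × e^(−2γx²) and use ∫x^(2j)·e^(−2γx²) dx = (2j−1)!!/(4γ)^j · √(π/(2γ)), odd powers → 0; here √(π/(2γ)) = 0.86487. Differentiate with the product rule, d/dx e^(−γx²) = −2γx·e^(−γx²).
State is unnormalized: ∫|φ|² dx = 0.91428, and ∫φ*·(−ħ² φ'') dx = 4.0704, so ⟨p²⟩ = 4.0704 / 0.91428.
⟨p²⟩ = 4.4521.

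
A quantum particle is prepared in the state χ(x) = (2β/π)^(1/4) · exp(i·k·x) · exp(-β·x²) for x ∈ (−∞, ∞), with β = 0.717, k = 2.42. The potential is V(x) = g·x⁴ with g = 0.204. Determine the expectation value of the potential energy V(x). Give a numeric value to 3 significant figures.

0.0744

⟨V⟩ = ∫ V(x)·|χ|² dx.
Gaussian moments: ∫x^(2j)·e^(−2βx²) dx = (2j−1)!!/(4β)^j · √(π/(2β)), odd powers integrate to 0; here √(π/(2β)) = 1.4801.
⟨V⟩ = 0.074403.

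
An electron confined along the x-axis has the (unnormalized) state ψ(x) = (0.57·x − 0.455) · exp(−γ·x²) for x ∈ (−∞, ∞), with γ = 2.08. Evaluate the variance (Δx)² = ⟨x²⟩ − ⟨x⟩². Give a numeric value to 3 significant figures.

Compute ⟨x⟩ and ⟨x²⟩ separately, then (Δx)² = ⟨x²⟩ − ⟨x⟩².
Expand each integrand as polynomial × e^(−2γx²) and use ∫x^(2j)·e^(−2γx²) dx = (2j−1)!!/(4γ)^j · √(π/(2γ)), odd powers → 0; here √(π/(2γ)) = 0.86902.
Normalization: ∫|ψ|² dx = 0.21384.
⟨x⟩ = -0.25335 and ⟨x²⟩ = 0.15834.
(Δx)² = 0.15834 − (-0.25335)² = 0.094152.

0.0942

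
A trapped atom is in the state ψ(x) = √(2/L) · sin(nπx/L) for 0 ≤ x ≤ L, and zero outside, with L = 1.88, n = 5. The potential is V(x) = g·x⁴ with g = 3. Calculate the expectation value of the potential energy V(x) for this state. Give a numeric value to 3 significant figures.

⟨V⟩ = ∫ V(x)·|ψ|² dx.
With sin²θ = (1 − cos2θ)/2 on 0 ≤ x ≤ L: ∫sin²(nπx/L) dx = L/2, ∫x·sin²(nπx/L) dx = L²/4, ∫x²·sin²(nπx/L) dx = L³·(1/6 − 1/(4n²π²)); higher powers xᵏ the same way, integrating xᵏ·cos(2nπx/L) by parts.
⟨V⟩ = 7.3442.

7.34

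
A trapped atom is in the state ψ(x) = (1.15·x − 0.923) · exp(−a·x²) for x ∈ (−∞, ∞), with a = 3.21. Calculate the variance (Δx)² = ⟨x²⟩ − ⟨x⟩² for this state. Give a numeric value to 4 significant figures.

Compute ⟨x⟩ and ⟨x²⟩ separately, then (Δx)² = ⟨x²⟩ − ⟨x⟩².
Expand each integrand as polynomial × e^(−2ax²) and use ∫x^(2j)·e^(−2ax²) dx = (2j−1)!!/(4a)^j · √(π/(2a)), odd powers → 0; here √(π/(2a)) = 0.69953.
Normalization: ∫|ψ|² dx = 0.66800.
⟨x⟩ = -0.17314 and ⟨x²⟩ = 0.094682.
(Δx)² = 0.094682 − (-0.17314)² = 0.064705.

0.06471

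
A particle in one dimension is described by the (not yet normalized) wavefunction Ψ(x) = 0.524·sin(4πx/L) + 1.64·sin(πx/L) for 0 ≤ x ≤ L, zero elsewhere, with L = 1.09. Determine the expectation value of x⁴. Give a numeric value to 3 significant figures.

0.150

⟨x⁴⟩ = ∫ x⁴·|Ψ|² dx / ∫|Ψ|² dx (integrals over the domain).
On 0 ≤ x ≤ L (j ≠ l): ∫sin²(jπx/L) dx = L/2, ∫sin(jπx/L)·sin(lπx/L) dx = 0; diagonal moments ∫x·sin²(jπx/L) dx = L²/4, ∫x²·sin²(jπx/L) dx = L³·(1/6 − 1/(4j²π²)); cross terms ∫x·sin(jπx/L)·sin(lπx/L) dx = 0 for j + l even and −4jlL²/(π²(j² − l²)²) for j + l odd, ∫x²·sin(jπx/L)·sin(lπx/L) dx = (−1)^(j+l)·4jlL³/(π²(j² − l²)²); higher powers the same way via product-to-sum and parts.
State is unnormalized: ∫|Ψ|² dx = 1.6155, and ∫Ψ*·x⁴·Ψ dx = 0.24236, so ⟨x⁴⟩ = 0.24236 / 1.6155.
⟨x⁴⟩ = 0.15002.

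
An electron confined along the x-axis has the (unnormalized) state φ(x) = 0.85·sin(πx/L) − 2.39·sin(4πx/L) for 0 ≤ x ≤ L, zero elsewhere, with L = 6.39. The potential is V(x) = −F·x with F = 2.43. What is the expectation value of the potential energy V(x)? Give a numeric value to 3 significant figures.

-7.91

⟨V⟩ = ∫ V(x)·|φ|² dx / ∫|φ|² dx.
On 0 ≤ x ≤ L (j ≠ l): ∫sin²(jπx/L) dx = L/2, ∫sin(jπx/L)·sin(lπx/L) dx = 0; diagonal moments ∫x·sin²(jπx/L) dx = L²/4, ∫x²·sin²(jπx/L) dx = L³·(1/6 − 1/(4j²π²)); cross terms ∫x·sin(jπx/L)·sin(lπx/L) dx = 0 for j + l even and −4jlL²/(π²(j² − l²)²) for j + l odd, ∫x²·sin(jπx/L)·sin(lπx/L) dx = (−1)^(j+l)·4jlL³/(π²(j² − l²)²); higher powers the same way via product-to-sum and parts.
State is unnormalized: ∫|φ|² dx = 20.559, and ∫φ*·V(x)·φ dx = -162.52, so ⟨V⟩ = -162.52 / 20.559.
⟨V⟩ = -7.9051.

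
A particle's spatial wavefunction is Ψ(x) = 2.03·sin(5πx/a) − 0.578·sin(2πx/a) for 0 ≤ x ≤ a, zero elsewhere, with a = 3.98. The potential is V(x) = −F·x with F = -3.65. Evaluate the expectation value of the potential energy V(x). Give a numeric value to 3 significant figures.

⟨V⟩ = ∫ V(x)·|Ψ|² dx / ∫|Ψ|² dx.
On 0 ≤ x ≤ a (j ≠ l): ∫sin²(jπx/a) dx = a/2, ∫sin(jπx/a)·sin(lπx/a) dx = 0; diagonal moments ∫x·sin²(jπx/a) dx = a²/4, ∫x²·sin²(jπx/a) dx = a³·(1/6 − 1/(4j²π²)); cross terms ∫x·sin(jπx/a)·sin(lπx/a) dx = 0 for j + l even and −4jla²/(π²(j² − l²)²) for j + l odd, ∫x²·sin(jπx/a)·sin(lπx/a) dx = (−1)^(j+l)·4jla³/(π²(j² − l²)²); higher powers the same way via product-to-sum and parts.
State is unnormalized: ∫|Ψ|² dx = 8.8654, and ∫Ψ*·V(x)·Ψ dx = 65.641, so ⟨V⟩ = 65.641 / 8.8654.
⟨V⟩ = 7.4041.

7.40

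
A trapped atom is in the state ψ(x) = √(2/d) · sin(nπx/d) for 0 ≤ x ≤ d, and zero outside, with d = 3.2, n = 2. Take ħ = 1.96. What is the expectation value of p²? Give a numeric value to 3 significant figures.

p² ψ = −ħ² d²ψ/dx²; ⟨p²⟩ = −ħ² ∫ ψ*·ψ'' dx.
d/dx sin(nπx/d) = (nπ/d)·cos(nπx/d) and d²/dx² sin(nπx/d) = −(nπ/d)²·sin(nπx/d); on 0 ≤ x ≤ d, ∫sin²(nπx/d) dx = d/2 and ∫sin(nπx/d)·cos(nπx/d) dx = 0.
⟨p²⟩ = 14.811.

14.8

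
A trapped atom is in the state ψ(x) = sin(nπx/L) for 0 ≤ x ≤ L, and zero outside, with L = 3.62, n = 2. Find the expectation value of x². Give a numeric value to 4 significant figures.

4.202

⟨x²⟩ = ∫ x²·|ψ|² dx / ∫|ψ|² dx (integrals over the domain).
With sin²θ = (1 − cos2θ)/2 on 0 ≤ x ≤ L: ∫sin²(nπx/L) dx = L/2, ∫x·sin²(nπx/L) dx = L²/4, ∫x²·sin²(nπx/L) dx = L³·(1/6 − 1/(4n²π²)); higher powers xᵏ the same way, integrating xᵏ·cos(2nπx/L) by parts.
State is unnormalized: ∫|ψ|² dx = 1.8100, and ∫ψ*·x²·ψ dx = 7.6059, so ⟨x²⟩ = 7.6059 / 1.8100.
⟨x²⟩ = 4.2022.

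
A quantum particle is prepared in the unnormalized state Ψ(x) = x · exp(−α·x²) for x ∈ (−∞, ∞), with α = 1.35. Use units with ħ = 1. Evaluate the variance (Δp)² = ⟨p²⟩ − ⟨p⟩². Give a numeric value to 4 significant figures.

4.050

Compute ⟨p⟩ and ⟨p²⟩ separately; (Δp)² = ⟨p²⟩ − ⟨p⟩².
Expand each integrand as polynomial × e^(−2αx²) and use ∫x^(2j)·e^(−2αx²) dx = (2j−1)!!/(4α)^j · √(π/(2α)), odd powers → 0; here √(π/(2α)) = 1.0787. Differentiate with the product rule, d/dx e^(−αx²) = −2αx·e^(−αx²).
Normalization: ∫|Ψ|² dx = 0.19976.
⟨p⟩ = 0.0000 and ⟨p²⟩ = 4.0500.
(Δp)² = 4.0500 − (0.0000)² = 4.0500.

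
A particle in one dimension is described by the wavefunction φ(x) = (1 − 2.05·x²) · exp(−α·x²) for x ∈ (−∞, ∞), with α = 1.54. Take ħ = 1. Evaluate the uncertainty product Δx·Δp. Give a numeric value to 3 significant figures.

0.955

Δx = √(⟨x²⟩−⟨x⟩²), Δp = √(⟨p²⟩−⟨p⟩²).
Expand each integrand as polynomial × e^(−2αx²) and use ∫x^(2j)·e^(−2αx²) dx = (2j−1)!!/(4α)^j · √(π/(2α)), odd powers → 0; here √(π/(2α)) = 1.0099. Differentiate with the product rule, d/dx e^(−αx²) = −2αx·e^(−αx²).
Normalization: ∫|φ|² dx = 0.67330.
⟨x⟩ = 0.0000, ⟨x²⟩ = 0.16181 ⇒ Δx = 0.40226.
⟨p⟩ = 0.0000, ⟨p²⟩ = 5.6383 ⇒ Δp = 2.3745.
Δx·Δp = 0.95517.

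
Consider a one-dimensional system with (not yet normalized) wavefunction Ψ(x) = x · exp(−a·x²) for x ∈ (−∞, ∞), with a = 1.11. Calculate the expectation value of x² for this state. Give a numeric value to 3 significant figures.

⟨x²⟩ = ∫ x²·|Ψ|² dx / ∫|Ψ|² dx (integrals over the domain).
Expand each integrand as polynomial × e^(−2ax²) and use ∫x^(2j)·e^(−2ax²) dx = (2j−1)!!/(4a)^j · √(π/(2a)), odd powers → 0; here √(π/(2a)) = 1.1896.
State is unnormalized: ∫|Ψ|² dx = 0.26793, and ∫Ψ*·x²·Ψ dx = 0.18103, so ⟨x²⟩ = 0.18103 / 0.26793.
⟨x²⟩ = 0.67568.

0.676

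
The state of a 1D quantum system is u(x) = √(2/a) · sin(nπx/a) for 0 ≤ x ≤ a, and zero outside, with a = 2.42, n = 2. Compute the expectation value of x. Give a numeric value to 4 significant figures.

⟨x⟩ = ∫ x·|u|² dx (integrals over the domain).
With sin²θ = (1 − cos2θ)/2 on 0 ≤ x ≤ a: ∫sin²(nπx/a) dx = a/2, ∫x·sin²(nπx/a) dx = a²/4, ∫x²·sin²(nπx/a) dx = a³·(1/6 − 1/(4n²π²)); higher powers xᵏ the same way, integrating xᵏ·cos(2nπx/a) by parts.
⟨x⟩ = 1.2100.

1.210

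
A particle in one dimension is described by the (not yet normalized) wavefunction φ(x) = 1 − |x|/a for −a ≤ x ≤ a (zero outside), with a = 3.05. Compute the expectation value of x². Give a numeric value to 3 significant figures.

⟨x²⟩ = ∫ x²·|φ|² dx / ∫|φ|² dx (integrals over the domain).
φ is even, so ∫ over [−a, a] = 2∫₀ᵃ with φ = 1 − x/a there: ∫₀ᵃ (1 − x/a)² dx = a/3, ∫₀ᵃ x²(1 − x/a)² dx = a³/30, ∫₀ᵃ x⁴(1 − x/a)² dx = a⁵/105.
State is unnormalized: ∫|φ|² dx = 2.0333, and ∫φ*·x²·φ dx = 1.8915, so ⟨x²⟩ = 1.8915 / 2.0333.
⟨x²⟩ = 0.93025.

0.930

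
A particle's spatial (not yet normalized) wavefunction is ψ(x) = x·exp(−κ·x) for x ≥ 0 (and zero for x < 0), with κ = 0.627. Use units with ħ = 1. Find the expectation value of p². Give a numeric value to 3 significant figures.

0.393

p² ψ = −ħ² d²ψ/dx²; ⟨p²⟩ = −ħ² ∫ ψ*·ψ'' dx / ∫|ψ|² dx.
Differentiate x·exp(−κ·x) with the product rule; every integrand then reduces to terms xʲ·e^(−2κx) on [0, ∞), with ∫₀^∞ xʲ·e^(−2κx) dx = j!/(2κ)^(j+1).
State is unnormalized: ∫|ψ|² dx = 1.0142, and ∫ψ*·(−ħ² ψ'') dx = 0.39872, so ⟨p²⟩ = 0.39872 / 1.0142.
⟨p²⟩ = 0.39313.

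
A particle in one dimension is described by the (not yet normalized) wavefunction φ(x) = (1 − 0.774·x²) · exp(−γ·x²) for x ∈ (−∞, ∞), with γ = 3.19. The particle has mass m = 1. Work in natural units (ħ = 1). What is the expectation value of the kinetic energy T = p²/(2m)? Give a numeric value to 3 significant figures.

T = −(ħ²/2m) d²/dx², so ⟨T⟩ = −(ħ²/2m) ∫ φ*·φ'' dx / ∫|φ|² dx; with m = 1.
Expand each integrand as polynomial × e^(−2γx²) and use ∫x^(2j)·e^(−2γx²) dx = (2j−1)!!/(4γ)^j · √(π/(2γ)), odd powers → 0; here √(π/(2γ)) = 0.70172. Differentiate with the product rule, d/dx e^(−γx²) = −2γx·e^(−γx²).
State is unnormalized: ∫|φ|² dx = 0.62434, and ∫φ*·(−ħ²/2m · φ'') dx = 1.2839, so ⟨T⟩ = 1.2839 / 0.62434.
⟨T⟩ = 2.0564.

2.06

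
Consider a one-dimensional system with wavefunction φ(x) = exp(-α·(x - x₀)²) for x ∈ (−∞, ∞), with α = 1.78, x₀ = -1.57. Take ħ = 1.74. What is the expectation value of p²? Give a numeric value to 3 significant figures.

5.39

p² φ = −ħ² d²φ/dx²; ⟨p²⟩ = −ħ² ∫ φ*·φ'' dx / ∫|φ|² dx.
Gaussian moments (u = x − x₀): ∫u^(2j)·e^(−2αu²) du = (2j−1)!!/(4α)^j · √(π/(2α)), odd powers integrate to 0; here √(π/(2α)) = 0.93940. Derivatives: d/dx e^(−αu²) = −2αu·e^(−αu²), d²/dx² e^(−αu²) = (4α²u² − 2α)·e^(−αu²).
State is unnormalized: ∫|φ|² dx = 0.93940, and ∫φ*·(−ħ² φ'') dx = 5.0625, so ⟨p²⟩ = 5.0625 / 0.93940.
⟨p²⟩ = 5.3891.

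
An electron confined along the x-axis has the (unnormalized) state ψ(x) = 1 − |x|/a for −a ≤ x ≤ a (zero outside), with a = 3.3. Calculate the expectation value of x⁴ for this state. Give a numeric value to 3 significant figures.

⟨x⁴⟩ = ∫ x⁴·|ψ|² dx / ∫|ψ|² dx (integrals over the domain).
ψ is even, so ∫ over [−a, a] = 2∫₀ᵃ with ψ = 1 − x/a there: ∫₀ᵃ (1 − x/a)² dx = a/3, ∫₀ᵃ x²(1 − x/a)² dx = a³/30, ∫₀ᵃ x⁴(1 − x/a)² dx = a⁵/105.
State is unnormalized: ∫|ψ|² dx = 2.2000, and ∫ψ*·x⁴·ψ dx = 7.4544, so ⟨x⁴⟩ = 7.4544 / 2.2000.
⟨x⁴⟩ = 3.3883.

3.39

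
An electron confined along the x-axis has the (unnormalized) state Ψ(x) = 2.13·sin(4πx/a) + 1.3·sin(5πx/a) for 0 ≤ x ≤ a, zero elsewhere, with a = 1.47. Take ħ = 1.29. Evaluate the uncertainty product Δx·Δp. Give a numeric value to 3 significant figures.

Δx = √(⟨x²⟩−⟨x⟩²), Δp = √(⟨p²⟩−⟨p⟩²).
On 0 ≤ x ≤ a (j ≠ l): ∫sin²(jπx/a) dx = a/2, ∫sin(jπx/a)·sin(lπx/a) dx = 0; diagonal moments ∫x·sin²(jπx/a) dx = a²/4, ∫x²·sin²(jπx/a) dx = a³·(1/6 − 1/(4j²π²)); cross terms ∫x·sin(jπx/a)·sin(lπx/a) dx = 0 for j + l even and −4jla²/(π²(j² − l²)²) for j + l odd, ∫x²·sin(jπx/a)·sin(lπx/a) dx = (−1)^(j+l)·4jla³/(π²(j² − l²)²); higher powers the same way via product-to-sum and parts. d²/dx² sin(jπx/a) = −(jπ/a)²·sin(jπx/a); on 0 ≤ x ≤ a, ∫sin²(jπx/a) dx = a/2 and ∫sin(jπx/a)·sin(lπx/a) dx = 0 for j ≠ l, so only diagonal terms survive in ∫|Ψ|² and ∫Ψ·Ψ″; ∫Ψ·Ψ′ dx = [Ψ²/2] between the walls = 0.
Normalization: ∫|Ψ|² dx = 4.5768.
⟨x⟩ = 0.47334, ⟨x²⟩ = 0.32949 ⇒ Δx = 0.32471.
⟨p⟩ = 0.0000, ⟨p²⟩ = 140.17 ⇒ Δp = 11.840.
Δx·Δp = 3.8444.

3.84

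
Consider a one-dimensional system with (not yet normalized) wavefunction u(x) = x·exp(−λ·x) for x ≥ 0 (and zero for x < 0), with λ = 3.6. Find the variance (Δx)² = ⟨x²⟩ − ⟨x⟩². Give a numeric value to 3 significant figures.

Compute ⟨x⟩ and ⟨x²⟩ separately, then (Δx)² = ⟨x²⟩ − ⟨x⟩².
Every integrand reduces to terms xʲ·e^(−2λx) on [0, ∞); use ∫₀^∞ xʲ·e^(−2λx) dx = j!/(2λ)^(j+1).
Normalization: ∫|u|² dx = 0.0053584.
⟨x⟩ = 0.41667 and ⟨x²⟩ = 0.23148.
(Δx)² = 0.23148 − (0.41667)² = 0.057870.

0.0579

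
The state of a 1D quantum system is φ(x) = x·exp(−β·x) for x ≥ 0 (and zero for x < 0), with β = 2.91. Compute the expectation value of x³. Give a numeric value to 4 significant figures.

⟨x³⟩ = ∫ x³·|φ|² dx / ∫|φ|² dx (integrals over the domain).
Every integrand reduces to terms xʲ·e^(−2βx) on [0, ∞); use ∫₀^∞ xʲ·e^(−2βx) dx = j!/(2β)^(j+1).
State is unnormalized: ∫|φ|² dx = 0.010145, and ∫φ*·x³·φ dx = 0.0030878, so ⟨x³⟩ = 0.0030878 / 0.010145.
⟨x³⟩ = 0.30436.

0.3044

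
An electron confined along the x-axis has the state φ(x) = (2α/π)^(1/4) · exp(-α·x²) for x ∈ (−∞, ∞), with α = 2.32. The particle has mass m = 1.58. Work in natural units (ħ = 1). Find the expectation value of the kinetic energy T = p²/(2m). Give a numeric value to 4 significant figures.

0.7342

T = −(ħ²/2m) d²/dx², so ⟨T⟩ = −(ħ²/2m) ∫ φ*·φ'' dx; with m = 1.58.
Gaussian moments: ∫x^(2j)·e^(−2αx²) dx = (2j−1)!!/(4α)^j · √(π/(2α)), odd powers integrate to 0; here √(π/(2α)) = 0.82284. Derivatives: d/dx e^(−αx²) = −2αx·e^(−αx²), d²/dx² e^(−αx²) = (4α²x² − 2α)·e^(−αx²).
⟨T⟩ = 0.73418.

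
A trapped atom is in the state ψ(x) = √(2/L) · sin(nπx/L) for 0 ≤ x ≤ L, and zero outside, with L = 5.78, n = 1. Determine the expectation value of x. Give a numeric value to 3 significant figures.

⟨x⟩ = ∫ x·|ψ|² dx (integrals over the domain).
With sin²θ = (1 − cos2θ)/2 on 0 ≤ x ≤ L: ∫sin²(nπx/L) dx = L/2, ∫x·sin²(nπx/L) dx = L²/4, ∫x²·sin²(nπx/L) dx = L³·(1/6 − 1/(4n²π²)); higher powers xᵏ the same way, integrating xᵏ·cos(2nπx/L) by parts.
⟨x⟩ = 2.8900.

2.89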